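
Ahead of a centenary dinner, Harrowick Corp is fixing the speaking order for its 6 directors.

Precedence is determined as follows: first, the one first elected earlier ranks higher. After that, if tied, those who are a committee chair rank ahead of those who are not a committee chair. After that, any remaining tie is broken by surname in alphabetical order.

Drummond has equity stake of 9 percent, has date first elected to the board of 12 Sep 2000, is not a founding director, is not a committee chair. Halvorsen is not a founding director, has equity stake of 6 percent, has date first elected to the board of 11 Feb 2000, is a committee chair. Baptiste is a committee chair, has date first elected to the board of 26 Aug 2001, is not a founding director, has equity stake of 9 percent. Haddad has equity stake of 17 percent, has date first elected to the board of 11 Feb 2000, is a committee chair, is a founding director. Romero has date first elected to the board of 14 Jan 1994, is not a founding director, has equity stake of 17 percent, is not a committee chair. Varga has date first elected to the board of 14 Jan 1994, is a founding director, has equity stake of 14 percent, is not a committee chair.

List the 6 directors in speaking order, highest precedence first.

By date first elected to the board (earlier first): Romero and Varga (both 14 Jan 1994); then Haddad and Halvorsen (both 11 Feb 2000); then Drummond (12 Sep 2000); then Baptiste (26 Aug 2001).
Romero and Varga are each not a committee chair, so the next rule applies.
Among Romero and Varga, alphabetically by surname: Romero before Varga.
Haddad and Halvorsen are each a committee chair, so the next rule applies.
Among Haddad and Halvorsen, alphabetically by surname: Haddad before Halvorsen.
Full order: Romero, Varga, Haddad, Halvorsen, Drummond, Baptiste.

Romero, Varga, Haddad, Halvorsen, Drummond, Baptiste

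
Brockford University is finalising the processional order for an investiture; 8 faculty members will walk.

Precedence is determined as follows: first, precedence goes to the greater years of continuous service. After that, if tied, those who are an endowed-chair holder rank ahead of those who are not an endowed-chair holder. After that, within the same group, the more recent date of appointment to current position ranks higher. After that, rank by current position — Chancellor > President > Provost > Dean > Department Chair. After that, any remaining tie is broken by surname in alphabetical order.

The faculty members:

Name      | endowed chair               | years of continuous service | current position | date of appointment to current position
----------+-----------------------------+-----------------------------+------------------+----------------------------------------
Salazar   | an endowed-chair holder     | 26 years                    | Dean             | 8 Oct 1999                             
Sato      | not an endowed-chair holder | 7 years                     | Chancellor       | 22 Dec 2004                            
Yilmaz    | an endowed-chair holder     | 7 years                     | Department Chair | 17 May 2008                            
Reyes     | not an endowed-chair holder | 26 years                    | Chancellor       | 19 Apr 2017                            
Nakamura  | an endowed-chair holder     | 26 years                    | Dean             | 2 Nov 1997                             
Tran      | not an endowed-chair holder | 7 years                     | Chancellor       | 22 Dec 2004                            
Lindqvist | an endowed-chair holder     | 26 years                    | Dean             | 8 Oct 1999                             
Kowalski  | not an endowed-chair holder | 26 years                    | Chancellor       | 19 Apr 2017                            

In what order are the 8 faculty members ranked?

Lindqvist, Salazar, Nakamura, Kowalski, Reyes, Yilmaz, Sato, Tran

By years of continuous service (higher first): Lindqvist, Salazar, Nakamura, Kowalski and Reyes (each 26 years); then Yilmaz, Sato and Tran (each 7 years).
Among Lindqvist, Salazar, Nakamura, Kowalski and Reyes, an endowed-chair holder before not an endowed-chair holder: Lindqvist, Salazar and Nakamura (an endowed-chair holder) before Kowalski and Reyes (not an endowed-chair holder).
Among Lindqvist, Salazar and Nakamura, by date of appointment to current position (later first): Lindqvist and Salazar (8 Oct 1999) before Nakamura (2 Nov 1997).
Lindqvist and Salazar are each Dean, so the next rule applies.
Among Lindqvist and Salazar, alphabetically by surname: Lindqvist before Salazar.
Kowalski and Reyes both have date of appointment to current position 19 Apr 2017, so the next rule applies.
Kowalski and Reyes are each Chancellor, so the next rule applies.
Among Kowalski and Reyes, alphabetically by surname: Kowalski before Reyes.
Among Yilmaz, Sato and Tran, an endowed-chair holder before not an endowed-chair holder: Yilmaz (an endowed-chair holder) before Sato and Tran (not an endowed-chair holder).
Sato and Tran both have date of appointment to current position 22 Dec 2004, so the next rule applies.
Sato and Tran are each Chancellor, so the next rule applies.
Among Sato and Tran, alphabetically by surname: Sato before Tran.
Full order: Lindqvist, Salazar, Nakamura, Kowalski, Reyes, Yilmaz, Sato, Tran.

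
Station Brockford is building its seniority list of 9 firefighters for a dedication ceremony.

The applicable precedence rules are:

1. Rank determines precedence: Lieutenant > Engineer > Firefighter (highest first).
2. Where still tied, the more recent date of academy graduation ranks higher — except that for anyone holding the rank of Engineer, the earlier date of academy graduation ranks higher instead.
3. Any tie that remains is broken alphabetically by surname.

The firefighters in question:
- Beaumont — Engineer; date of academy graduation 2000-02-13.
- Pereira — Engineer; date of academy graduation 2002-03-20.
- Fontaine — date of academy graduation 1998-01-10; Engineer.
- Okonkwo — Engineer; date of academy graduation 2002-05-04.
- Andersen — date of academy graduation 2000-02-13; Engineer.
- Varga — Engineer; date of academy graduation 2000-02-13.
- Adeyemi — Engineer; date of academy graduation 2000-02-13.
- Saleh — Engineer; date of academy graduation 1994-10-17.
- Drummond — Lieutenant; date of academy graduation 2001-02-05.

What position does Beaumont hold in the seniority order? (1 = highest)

6

By rank: Drummond (Lieutenant); then Saleh, Fontaine, Adeyemi, Andersen, Beaumont, Varga, Pereira and Okonkwo (Engineer).
Among Saleh, Fontaine, Adeyemi, Andersen, Beaumont, Varga, Pereira and Okonkwo, by date of academy graduation (earlier first) (reversed rule for this group): Saleh (1994-10-17) before Fontaine (1998-01-10) before Adeyemi, Andersen, Beaumont and Varga (2000-02-13) before Pereira (2002-03-20) before Okonkwo (2002-05-04).
Among Adeyemi, Andersen, Beaumont and Varga, alphabetically by surname: Adeyemi before Andersen before Beaumont before Varga.
Order: Drummond, Saleh, Fontaine, Adeyemi, Andersen, Beaumont, Varga, Pereira, Okonkwo. So position 6.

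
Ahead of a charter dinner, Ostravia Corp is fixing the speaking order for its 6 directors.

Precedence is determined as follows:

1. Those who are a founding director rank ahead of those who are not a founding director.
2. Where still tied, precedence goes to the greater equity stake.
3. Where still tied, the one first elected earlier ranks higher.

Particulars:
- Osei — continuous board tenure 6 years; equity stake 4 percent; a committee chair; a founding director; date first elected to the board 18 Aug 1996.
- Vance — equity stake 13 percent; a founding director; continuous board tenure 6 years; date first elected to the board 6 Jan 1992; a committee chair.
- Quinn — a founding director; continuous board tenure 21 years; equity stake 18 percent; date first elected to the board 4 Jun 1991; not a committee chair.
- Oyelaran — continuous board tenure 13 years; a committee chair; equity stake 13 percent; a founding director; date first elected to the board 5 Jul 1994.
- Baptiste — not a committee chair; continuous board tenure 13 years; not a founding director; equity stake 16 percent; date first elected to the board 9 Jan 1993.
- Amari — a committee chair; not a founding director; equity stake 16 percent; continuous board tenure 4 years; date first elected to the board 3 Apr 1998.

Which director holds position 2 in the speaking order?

Vance

By the first rule: Quinn, Vance, Oyelaran and Osei (each a founding director); then Baptiste and Amari (both not a founding director).
Among Quinn, Vance, Oyelaran and Osei, by equity stake (higher first): Quinn (18 percent) before Vance and Oyelaran (13 percent) before Osei (4 percent).
Among Vance and Oyelaran, by date first elected to the board (earlier first): Vance (6 Jan 1992) before Oyelaran (5 Jul 1994).
Baptiste and Amari both have equity stake 16 percent, so the next rule applies.
Among Baptiste and Amari, by date first elected to the board (earlier first): Baptiste (9 Jan 1993) before Amari (3 Apr 1998).
Order: Quinn, Vance, Oyelaran, Osei, Baptiste, Amari.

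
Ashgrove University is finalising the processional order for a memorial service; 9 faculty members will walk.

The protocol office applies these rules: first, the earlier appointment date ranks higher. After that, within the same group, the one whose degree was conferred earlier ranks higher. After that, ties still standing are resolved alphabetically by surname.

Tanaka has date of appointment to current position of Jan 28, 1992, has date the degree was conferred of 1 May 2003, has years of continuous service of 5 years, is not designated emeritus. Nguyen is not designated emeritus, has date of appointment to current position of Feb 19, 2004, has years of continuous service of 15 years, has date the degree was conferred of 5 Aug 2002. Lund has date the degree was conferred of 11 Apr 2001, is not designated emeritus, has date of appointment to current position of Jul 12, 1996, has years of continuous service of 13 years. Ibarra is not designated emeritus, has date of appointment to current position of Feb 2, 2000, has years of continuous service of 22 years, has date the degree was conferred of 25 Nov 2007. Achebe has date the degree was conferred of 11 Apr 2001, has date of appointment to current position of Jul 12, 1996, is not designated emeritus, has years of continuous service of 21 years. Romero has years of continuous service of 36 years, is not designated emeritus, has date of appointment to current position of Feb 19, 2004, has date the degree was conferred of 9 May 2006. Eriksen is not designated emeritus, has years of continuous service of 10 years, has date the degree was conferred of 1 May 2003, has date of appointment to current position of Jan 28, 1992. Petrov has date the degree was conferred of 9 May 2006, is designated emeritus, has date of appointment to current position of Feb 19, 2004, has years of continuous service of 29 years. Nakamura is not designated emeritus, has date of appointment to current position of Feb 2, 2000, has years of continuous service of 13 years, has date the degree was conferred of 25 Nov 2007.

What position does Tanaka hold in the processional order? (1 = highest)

2

By date of appointment to current position (earlier first): Eriksen and Tanaka (both Jan 28, 1992); then Achebe and Lund (both Jul 12, 1996); then Ibarra and Nakamura (both Feb 2, 2000); then Nguyen, Petrov and Romero (each Feb 19, 2004).
Eriksen and Tanaka both have date the degree was conferred 1 May 2003, so the next rule applies.
Among Eriksen and Tanaka, alphabetically by surname: Eriksen before Tanaka.
Achebe and Lund both have date the degree was conferred 11 Apr 2001, so the next rule applies.
Among Achebe and Lund, alphabetically by surname: Achebe before Lund.
Ibarra and Nakamura both have date the degree was conferred 25 Nov 2007, so the next rule applies.
Among Ibarra and Nakamura, alphabetically by surname: Ibarra before Nakamura.
Among Nguyen, Petrov and Romero, by date the degree was conferred (earlier first): Nguyen (5 Aug 2002) before Petrov and Romero (9 May 2006).
Among Petrov and Romero, alphabetically by surname: Petrov before Romero.
Order: Eriksen, Tanaka, Achebe, Lund, Ibarra, Nakamura, Nguyen, Petrov, Romero. So position 2.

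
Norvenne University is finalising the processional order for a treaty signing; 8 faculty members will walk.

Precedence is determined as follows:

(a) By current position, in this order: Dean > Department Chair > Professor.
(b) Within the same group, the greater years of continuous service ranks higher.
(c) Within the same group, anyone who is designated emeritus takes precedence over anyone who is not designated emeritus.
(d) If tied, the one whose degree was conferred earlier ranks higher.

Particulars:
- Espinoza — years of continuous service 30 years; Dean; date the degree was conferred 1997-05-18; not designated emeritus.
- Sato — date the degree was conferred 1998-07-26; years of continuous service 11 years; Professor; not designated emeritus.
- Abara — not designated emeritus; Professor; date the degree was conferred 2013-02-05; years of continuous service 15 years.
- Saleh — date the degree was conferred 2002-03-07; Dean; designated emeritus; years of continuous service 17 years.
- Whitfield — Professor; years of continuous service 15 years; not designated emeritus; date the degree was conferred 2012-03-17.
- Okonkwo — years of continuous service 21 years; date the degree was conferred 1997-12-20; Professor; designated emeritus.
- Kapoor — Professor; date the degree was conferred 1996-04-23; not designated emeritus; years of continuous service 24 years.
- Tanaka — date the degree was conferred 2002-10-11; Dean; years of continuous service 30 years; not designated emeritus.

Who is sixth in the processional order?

Whitfield

By current position: Espinoza, Tanaka and Saleh (Dean); then Kapoor, Okonkwo, Whitfield, Abara and Sato (Professor).
Among Espinoza, Tanaka and Saleh, by years of continuous service (higher first): Espinoza and Tanaka (30 years) before Saleh (17 years).
Espinoza and Tanaka are each not designated emeritus, so the next rule applies.
Among Espinoza and Tanaka, by date the degree was conferred (earlier first): Espinoza (1997-05-18) before Tanaka (2002-10-11).
Among Kapoor, Okonkwo, Whitfield, Abara and Sato, by years of continuous service (higher first): Kapoor (24 years) before Okonkwo (21 years) before Whitfield and Abara (15 years) before Sato (11 years).
Whitfield and Abara are each not designated emeritus, so the next rule applies.
Among Whitfield and Abara, by date the degree was conferred (earlier first): Whitfield (2012-03-17) before Abara (2013-02-05).
Order: Espinoza, Tanaka, Saleh, Kapoor, Okonkwo, Whitfield, Abara, Sato.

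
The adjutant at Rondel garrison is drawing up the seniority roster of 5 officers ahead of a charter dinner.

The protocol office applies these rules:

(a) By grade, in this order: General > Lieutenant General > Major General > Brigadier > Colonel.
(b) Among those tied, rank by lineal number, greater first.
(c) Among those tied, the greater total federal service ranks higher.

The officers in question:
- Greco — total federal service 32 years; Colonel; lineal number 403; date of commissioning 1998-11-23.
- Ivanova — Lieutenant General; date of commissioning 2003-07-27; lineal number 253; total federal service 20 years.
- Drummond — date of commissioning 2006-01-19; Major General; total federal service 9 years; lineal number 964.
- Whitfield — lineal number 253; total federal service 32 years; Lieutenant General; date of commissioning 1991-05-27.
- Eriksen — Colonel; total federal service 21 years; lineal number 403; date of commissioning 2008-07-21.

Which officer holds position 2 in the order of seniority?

Ivanova

By grade: Whitfield and Ivanova (Lieutenant General); then Drummond (Major General); then Greco and Eriksen (Colonel).
Whitfield and Ivanova both have lineal number 253, so the next rule applies.
Among Whitfield and Ivanova, by total federal service (higher first): Whitfield (32 years) before Ivanova (20 years).
Greco and Eriksen both have lineal number 403, so the next rule applies.
Among Greco and Eriksen, by total federal service (higher first): Greco (32 years) before Eriksen (21 years).
Order: Whitfield, Ivanova, Drummond, Greco, Eriksen.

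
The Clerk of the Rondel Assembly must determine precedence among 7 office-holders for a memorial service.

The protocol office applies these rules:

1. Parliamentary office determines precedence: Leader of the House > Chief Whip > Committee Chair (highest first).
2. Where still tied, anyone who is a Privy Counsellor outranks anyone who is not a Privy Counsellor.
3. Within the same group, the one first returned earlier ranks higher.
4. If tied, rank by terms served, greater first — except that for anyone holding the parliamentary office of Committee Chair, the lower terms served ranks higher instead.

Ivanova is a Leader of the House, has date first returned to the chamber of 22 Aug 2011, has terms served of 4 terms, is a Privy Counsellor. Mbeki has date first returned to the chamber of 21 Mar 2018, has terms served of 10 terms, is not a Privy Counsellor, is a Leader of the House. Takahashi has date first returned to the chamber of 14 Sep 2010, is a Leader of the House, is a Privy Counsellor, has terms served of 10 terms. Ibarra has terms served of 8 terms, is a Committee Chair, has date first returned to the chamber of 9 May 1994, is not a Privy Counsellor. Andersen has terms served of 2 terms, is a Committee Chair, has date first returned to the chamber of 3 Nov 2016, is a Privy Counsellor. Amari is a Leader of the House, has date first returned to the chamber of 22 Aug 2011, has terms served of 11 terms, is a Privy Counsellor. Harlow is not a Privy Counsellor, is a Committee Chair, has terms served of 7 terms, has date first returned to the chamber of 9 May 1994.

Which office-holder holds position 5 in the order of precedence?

By parliamentary office: Takahashi, Amari, Ivanova and Mbeki (Leader of the House); then Andersen, Harlow and Ibarra (Committee Chair).
Among Takahashi, Amari, Ivanova and Mbeki, a Privy Counsellor before not a Privy Counsellor: Takahashi, Amari and Ivanova (a Privy Counsellor) before Mbeki (not a Privy Counsellor).
Among Takahashi, Amari and Ivanova, by date first returned to the chamber (earlier first): Takahashi (14 Sep 2010) before Amari and Ivanova (22 Aug 2011).
Among Amari and Ivanova, by terms served (higher first): Amari (11 terms) before Ivanova (4 terms).
Among Andersen, Harlow and Ibarra, a Privy Counsellor before not a Privy Counsellor: Andersen (a Privy Counsellor) before Harlow and Ibarra (not a Privy Counsellor).
Harlow and Ibarra both have date first returned to the chamber 9 May 1994, so the next rule applies.
Among Harlow and Ibarra, by terms served (lower first) (reversed rule for this group): Harlow (7 terms) before Ibarra (8 terms).
Order: Takahashi, Amari, Ivanova, Mbeki, Andersen, Harlow, Ibarra.

Andersen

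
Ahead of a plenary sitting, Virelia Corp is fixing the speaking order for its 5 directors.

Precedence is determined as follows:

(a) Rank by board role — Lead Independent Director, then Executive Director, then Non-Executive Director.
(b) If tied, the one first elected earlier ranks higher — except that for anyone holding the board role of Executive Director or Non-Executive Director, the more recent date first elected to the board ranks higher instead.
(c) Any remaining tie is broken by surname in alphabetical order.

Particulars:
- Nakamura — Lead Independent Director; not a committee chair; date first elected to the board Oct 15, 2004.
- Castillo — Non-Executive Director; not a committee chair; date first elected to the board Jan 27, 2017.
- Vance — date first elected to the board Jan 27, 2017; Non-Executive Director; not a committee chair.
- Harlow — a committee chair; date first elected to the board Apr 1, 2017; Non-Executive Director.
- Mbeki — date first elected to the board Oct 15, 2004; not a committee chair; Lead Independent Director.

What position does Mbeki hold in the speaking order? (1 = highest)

1

By board role: Mbeki and Nakamura (Lead Independent Director); then Harlow, Castillo and Vance (Non-Executive Director).
Mbeki and Nakamura both have date first elected to the board Oct 15, 2004, so the next rule applies.
Among Mbeki and Nakamura, alphabetically by surname: Mbeki before Nakamura.
Among Harlow, Castillo and Vance, by date first elected to the board (later first) (reversed rule for this group): Harlow (Apr 1, 2017) before Castillo and Vance (Jan 27, 2017).
Among Castillo and Vance, alphabetically by surname: Castillo before Vance.
Order: Mbeki, Nakamura, Harlow, Castillo, Vance. So position 1.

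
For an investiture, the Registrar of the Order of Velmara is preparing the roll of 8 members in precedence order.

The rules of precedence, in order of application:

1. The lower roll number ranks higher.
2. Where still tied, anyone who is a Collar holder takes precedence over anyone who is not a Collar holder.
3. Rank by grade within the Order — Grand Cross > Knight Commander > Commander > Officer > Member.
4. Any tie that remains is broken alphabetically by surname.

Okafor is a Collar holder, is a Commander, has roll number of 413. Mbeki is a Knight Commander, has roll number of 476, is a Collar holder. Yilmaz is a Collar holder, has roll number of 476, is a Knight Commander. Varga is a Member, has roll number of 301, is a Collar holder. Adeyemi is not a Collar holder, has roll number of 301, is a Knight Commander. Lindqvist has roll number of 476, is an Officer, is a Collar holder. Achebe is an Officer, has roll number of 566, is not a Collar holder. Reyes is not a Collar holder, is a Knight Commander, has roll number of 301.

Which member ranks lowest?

By roll number (lower first): Varga, Adeyemi and Reyes (each 301); then Okafor (413); then Mbeki, Yilmaz and Lindqvist (each 476); then Achebe (566).
Among Varga, Adeyemi and Reyes, a Collar holder before not a Collar holder: Varga (a Collar holder) before Adeyemi and Reyes (not a Collar holder).
Adeyemi and Reyes are each Knight Commander, so the next rule applies.
Among Adeyemi and Reyes, alphabetically by surname: Adeyemi before Reyes.
Mbeki, Yilmaz and Lindqvist are each a Collar holder, so the next rule applies.
Among Mbeki, Yilmaz and Lindqvist, by grade within the Order: Mbeki and Yilmaz (Knight Commander) before Lindqvist (Officer).
Among Mbeki and Yilmaz, alphabetically by surname: Mbeki before Yilmaz.
Order: Varga, Adeyemi, Reyes, Okafor, Mbeki, Yilmaz, Lindqvist, Achebe.

Achebe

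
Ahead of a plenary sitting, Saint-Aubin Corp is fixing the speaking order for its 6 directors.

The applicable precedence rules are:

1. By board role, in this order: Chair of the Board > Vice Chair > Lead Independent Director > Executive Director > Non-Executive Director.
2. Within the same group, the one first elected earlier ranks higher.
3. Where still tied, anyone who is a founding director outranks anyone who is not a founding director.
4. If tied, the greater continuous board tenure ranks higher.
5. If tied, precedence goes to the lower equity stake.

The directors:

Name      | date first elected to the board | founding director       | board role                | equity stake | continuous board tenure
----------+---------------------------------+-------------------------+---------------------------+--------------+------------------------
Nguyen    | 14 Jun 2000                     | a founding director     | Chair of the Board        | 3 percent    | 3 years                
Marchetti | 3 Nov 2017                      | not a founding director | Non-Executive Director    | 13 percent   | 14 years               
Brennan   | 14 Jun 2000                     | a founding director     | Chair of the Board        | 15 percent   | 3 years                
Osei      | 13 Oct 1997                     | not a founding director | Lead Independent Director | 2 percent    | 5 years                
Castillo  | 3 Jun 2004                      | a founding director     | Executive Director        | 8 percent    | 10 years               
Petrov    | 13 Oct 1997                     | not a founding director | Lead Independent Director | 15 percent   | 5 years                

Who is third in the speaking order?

Osei

By board role: Nguyen and Brennan (Chair of the Board); then Osei and Petrov (Lead Independent Director); then Castillo (Executive Director); then Marchetti (Non-Executive Director).
Nguyen and Brennan both have date first elected to the board 14 Jun 2000, so the next rule applies.
Nguyen and Brennan are each a founding director, so the next rule applies.
Nguyen and Brennan both have continuous board tenure 3 years, so the next rule applies.
Among Nguyen and Brennan, by equity stake (lower first): Nguyen (3 percent) before Brennan (15 percent).
Osei and Petrov both have date first elected to the board 13 Oct 1997, so the next rule applies.
Osei and Petrov are each not a founding director, so the next rule applies.
Osei and Petrov both have continuous board tenure 5 years, so the next rule applies.
Among Osei and Petrov, by equity stake (lower first): Osei (2 percent) before Petrov (15 percent).
Order: Nguyen, Brennan, Osei, Petrov, Castillo, Marchetti.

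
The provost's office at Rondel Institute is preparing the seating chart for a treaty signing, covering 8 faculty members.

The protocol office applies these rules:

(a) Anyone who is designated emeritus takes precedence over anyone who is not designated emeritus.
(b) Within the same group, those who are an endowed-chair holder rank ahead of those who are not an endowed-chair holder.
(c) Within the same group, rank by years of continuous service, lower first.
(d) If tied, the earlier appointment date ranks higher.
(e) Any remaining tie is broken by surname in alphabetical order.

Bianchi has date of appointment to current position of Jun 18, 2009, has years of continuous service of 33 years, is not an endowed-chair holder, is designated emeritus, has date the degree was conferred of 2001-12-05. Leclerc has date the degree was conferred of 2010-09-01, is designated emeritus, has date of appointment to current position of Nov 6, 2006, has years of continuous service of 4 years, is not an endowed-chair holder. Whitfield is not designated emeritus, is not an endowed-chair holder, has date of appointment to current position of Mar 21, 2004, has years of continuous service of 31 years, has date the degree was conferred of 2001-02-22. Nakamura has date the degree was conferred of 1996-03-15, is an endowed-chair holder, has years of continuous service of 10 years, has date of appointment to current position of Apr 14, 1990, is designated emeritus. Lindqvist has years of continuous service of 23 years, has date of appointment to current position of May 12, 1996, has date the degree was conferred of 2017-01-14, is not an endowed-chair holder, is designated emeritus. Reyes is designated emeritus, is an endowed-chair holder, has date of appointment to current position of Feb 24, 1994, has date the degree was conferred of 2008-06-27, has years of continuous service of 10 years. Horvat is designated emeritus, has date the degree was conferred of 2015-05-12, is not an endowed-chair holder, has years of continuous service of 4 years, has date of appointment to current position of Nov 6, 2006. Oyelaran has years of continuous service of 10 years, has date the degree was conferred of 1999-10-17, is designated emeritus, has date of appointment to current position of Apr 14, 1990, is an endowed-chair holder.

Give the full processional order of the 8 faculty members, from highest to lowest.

By the first rule: Nakamura, Oyelaran, Reyes, Horvat, Leclerc, Lindqvist and Bianchi (each designated emeritus); then Whitfield (not designated emeritus).
Among Nakamura, Oyelaran, Reyes, Horvat, Leclerc, Lindqvist and Bianchi, an endowed-chair holder before not an endowed-chair holder: Nakamura, Oyelaran and Reyes (an endowed-chair holder) before Horvat, Leclerc, Lindqvist and Bianchi (not an endowed-chair holder).
Nakamura, Oyelaran and Reyes all have years of continuous service 10 years, so the next rule applies.
Among Nakamura, Oyelaran and Reyes, by date of appointment to current position (earlier first): Nakamura and Oyelaran (Apr 14, 1990) before Reyes (Feb 24, 1994).
Among Nakamura and Oyelaran, alphabetically by surname: Nakamura before Oyelaran.
Among Horvat, Leclerc, Lindqvist and Bianchi, by years of continuous service (lower first): Horvat and Leclerc (4 years) before Lindqvist (23 years) before Bianchi (33 years).
Horvat and Leclerc both have date of appointment to current position Nov 6, 2006, so the next rule applies.
Among Horvat and Leclerc, alphabetically by surname: Horvat before Leclerc.
Full order: Nakamura, Oyelaran, Reyes, Horvat, Leclerc, Lindqvist, Bianchi, Whitfield.

Nakamura, Oyelaran, Reyes, Horvat, Leclerc, Lindqvist, Bianchi, Whitfield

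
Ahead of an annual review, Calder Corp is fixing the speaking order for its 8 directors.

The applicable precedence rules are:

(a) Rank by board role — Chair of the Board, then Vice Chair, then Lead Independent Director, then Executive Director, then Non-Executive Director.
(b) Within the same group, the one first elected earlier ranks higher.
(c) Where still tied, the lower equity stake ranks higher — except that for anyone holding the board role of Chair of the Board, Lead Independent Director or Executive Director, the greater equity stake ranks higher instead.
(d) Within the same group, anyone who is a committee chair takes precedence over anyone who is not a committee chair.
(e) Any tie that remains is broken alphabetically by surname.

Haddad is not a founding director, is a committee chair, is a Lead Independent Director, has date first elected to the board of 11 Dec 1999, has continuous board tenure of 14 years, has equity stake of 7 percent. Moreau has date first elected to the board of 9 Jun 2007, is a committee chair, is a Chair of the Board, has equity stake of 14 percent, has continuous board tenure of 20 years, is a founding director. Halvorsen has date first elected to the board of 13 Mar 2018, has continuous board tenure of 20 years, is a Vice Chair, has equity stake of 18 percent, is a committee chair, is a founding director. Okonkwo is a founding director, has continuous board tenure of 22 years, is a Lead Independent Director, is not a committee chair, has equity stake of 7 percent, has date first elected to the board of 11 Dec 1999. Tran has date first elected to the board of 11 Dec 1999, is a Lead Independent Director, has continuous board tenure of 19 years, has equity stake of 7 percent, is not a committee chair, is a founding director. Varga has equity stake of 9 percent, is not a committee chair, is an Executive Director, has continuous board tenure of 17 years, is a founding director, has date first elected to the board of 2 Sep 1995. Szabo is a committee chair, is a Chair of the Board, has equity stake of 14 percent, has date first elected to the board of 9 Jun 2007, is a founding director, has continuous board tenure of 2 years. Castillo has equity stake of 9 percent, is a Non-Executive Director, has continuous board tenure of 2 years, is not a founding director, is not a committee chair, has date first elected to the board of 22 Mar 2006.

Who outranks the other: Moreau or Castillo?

By board role: Moreau and Szabo (Chair of the Board); then Halvorsen (Vice Chair); then Haddad, Okonkwo and Tran (Lead Independent Director); then Varga (Executive Director); then Castillo (Non-Executive Director).
Moreau and Szabo both have date first elected to the board 9 Jun 2007, so the next rule applies.
Moreau and Szabo both have equity stake 14 percent, so the next rule applies.
Moreau and Szabo are each a committee chair, so the next rule applies.
Among Moreau and Szabo, alphabetically by surname: Moreau before Szabo.
Haddad, Okonkwo and Tran all have date first elected to the board 11 Dec 1999, so the next rule applies.
Haddad, Okonkwo and Tran all have equity stake 7 percent, so the next rule applies.
Among Haddad, Okonkwo and Tran, a committee chair before not a committee chair: Haddad (a committee chair) before Okonkwo and Tran (not a committee chair).
Among Okonkwo and Tran, alphabetically by surname: Okonkwo before Tran.
So Moreau takes precedence.

Moreau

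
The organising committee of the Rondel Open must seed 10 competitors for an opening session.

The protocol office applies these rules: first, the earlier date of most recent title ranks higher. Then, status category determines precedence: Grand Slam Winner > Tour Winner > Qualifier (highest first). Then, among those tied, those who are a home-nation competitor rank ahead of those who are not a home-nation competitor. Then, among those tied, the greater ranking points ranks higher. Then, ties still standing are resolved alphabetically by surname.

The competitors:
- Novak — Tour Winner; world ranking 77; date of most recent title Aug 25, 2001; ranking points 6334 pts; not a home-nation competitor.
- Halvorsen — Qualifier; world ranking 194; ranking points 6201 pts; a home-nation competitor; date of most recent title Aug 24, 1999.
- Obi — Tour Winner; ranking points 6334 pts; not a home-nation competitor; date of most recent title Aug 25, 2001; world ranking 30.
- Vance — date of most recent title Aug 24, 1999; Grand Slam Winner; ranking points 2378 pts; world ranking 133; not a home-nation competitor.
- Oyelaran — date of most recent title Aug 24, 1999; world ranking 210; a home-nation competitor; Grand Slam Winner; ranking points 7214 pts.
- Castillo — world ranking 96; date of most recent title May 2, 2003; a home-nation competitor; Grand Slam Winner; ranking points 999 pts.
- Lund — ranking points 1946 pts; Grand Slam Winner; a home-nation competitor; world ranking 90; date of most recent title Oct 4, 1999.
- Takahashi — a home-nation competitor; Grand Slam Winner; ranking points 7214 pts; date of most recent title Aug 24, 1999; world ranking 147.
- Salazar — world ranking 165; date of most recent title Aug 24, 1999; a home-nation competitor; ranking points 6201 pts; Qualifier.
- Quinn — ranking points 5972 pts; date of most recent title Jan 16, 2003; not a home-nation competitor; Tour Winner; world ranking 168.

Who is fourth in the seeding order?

Halvorsen

By date of most recent title (earlier first): Oyelaran, Takahashi, Vance, Halvorsen and Salazar (each Aug 24, 1999); then Lund (Oct 4, 1999); then Novak and Obi (both Aug 25, 2001); then Quinn (Jan 16, 2003); then Castillo (May 2, 2003).
Among Oyelaran, Takahashi, Vance, Halvorsen and Salazar, by status category: Oyelaran, Takahashi and Vance (Grand Slam Winner) before Halvorsen and Salazar (Qualifier).
Among Oyelaran, Takahashi and Vance, a home-nation competitor before not a home-nation competitor: Oyelaran and Takahashi (a home-nation competitor) before Vance (not a home-nation competitor).
Oyelaran and Takahashi both have ranking points 7214 pts, so the next rule applies.
Among Oyelaran and Takahashi, alphabetically by surname: Oyelaran before Takahashi.
Halvorsen and Salazar are each a home-nation competitor, so the next rule applies.
Halvorsen and Salazar both have ranking points 6201 pts, so the next rule applies.
Among Halvorsen and Salazar, alphabetically by surname: Halvorsen before Salazar.
Novak and Obi are each Tour Winner, so the next rule applies.
Novak and Obi are each not a home-nation competitor, so the next rule applies.
Novak and Obi both have ranking points 6334 pts, so the next rule applies.
Among Novak and Obi, alphabetically by surname: Novak before Obi.
Order: Oyelaran, Takahashi, Vance, Halvorsen, Salazar, Lund, Novak, Obi, Quinn, Castillo.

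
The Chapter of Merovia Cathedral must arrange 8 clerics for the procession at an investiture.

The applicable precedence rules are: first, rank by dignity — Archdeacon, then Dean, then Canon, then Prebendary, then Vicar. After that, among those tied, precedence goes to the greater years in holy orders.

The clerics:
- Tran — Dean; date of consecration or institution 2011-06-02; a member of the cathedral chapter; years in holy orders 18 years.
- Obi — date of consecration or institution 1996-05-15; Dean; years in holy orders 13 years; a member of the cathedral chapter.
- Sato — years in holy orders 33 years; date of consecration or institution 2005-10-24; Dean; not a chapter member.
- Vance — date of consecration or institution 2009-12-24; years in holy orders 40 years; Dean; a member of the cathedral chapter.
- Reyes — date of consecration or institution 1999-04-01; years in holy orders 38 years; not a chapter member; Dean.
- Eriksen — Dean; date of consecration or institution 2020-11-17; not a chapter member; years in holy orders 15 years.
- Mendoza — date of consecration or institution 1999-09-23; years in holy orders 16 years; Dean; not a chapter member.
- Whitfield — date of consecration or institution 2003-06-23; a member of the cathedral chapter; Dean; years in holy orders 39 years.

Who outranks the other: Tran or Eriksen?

Tran

By dignity: Vance, Whitfield, Reyes, Sato, Tran, Mendoza, Eriksen and Obi (Dean).
Among Vance, Whitfield, Reyes, Sato, Tran, Mendoza, Eriksen and Obi, by years in holy orders (higher first): Vance (40 years) before Whitfield (39 years) before Reyes (38 years) before Sato (33 years) before Tran (18 years) before Mendoza (16 years) before Eriksen (15 years) before Obi (13 years).
So Tran takes precedence.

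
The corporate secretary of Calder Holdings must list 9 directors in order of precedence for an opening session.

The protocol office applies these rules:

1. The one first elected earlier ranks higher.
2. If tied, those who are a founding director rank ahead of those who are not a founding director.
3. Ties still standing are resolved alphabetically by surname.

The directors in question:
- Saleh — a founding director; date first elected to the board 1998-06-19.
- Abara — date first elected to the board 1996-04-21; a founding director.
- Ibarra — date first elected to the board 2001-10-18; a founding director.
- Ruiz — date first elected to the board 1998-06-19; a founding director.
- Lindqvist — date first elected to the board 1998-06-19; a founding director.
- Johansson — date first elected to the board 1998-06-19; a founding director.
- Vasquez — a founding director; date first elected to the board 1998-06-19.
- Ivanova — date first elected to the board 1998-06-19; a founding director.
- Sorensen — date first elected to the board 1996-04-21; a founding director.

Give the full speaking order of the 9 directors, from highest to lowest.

Abara, Sorensen, Ivanova, Johansson, Lindqvist, Ruiz, Saleh, Vasquez, Ibarra

By date first elected to the board (earlier first): Abara and Sorensen (both 1996-04-21); then Ivanova, Johansson, Lindqvist, Ruiz, Saleh and Vasquez (each 1998-06-19); then Ibarra (2001-10-18).
Abara and Sorensen are each a founding director, so the next rule applies.
Among Abara and Sorensen, alphabetically by surname: Abara before Sorensen.
Ivanova, Johansson, Lindqvist, Ruiz, Saleh and Vasquez are each a founding director, so the next rule applies.
Among Ivanova, Johansson, Lindqvist, Ruiz, Saleh and Vasquez, alphabetically by surname: Ivanova before Johansson before Lindqvist before Ruiz before Saleh before Vasquez.
Full order: Abara, Sorensen, Ivanova, Johansson, Lindqvist, Ruiz, Saleh, Vasquez, Ibarra.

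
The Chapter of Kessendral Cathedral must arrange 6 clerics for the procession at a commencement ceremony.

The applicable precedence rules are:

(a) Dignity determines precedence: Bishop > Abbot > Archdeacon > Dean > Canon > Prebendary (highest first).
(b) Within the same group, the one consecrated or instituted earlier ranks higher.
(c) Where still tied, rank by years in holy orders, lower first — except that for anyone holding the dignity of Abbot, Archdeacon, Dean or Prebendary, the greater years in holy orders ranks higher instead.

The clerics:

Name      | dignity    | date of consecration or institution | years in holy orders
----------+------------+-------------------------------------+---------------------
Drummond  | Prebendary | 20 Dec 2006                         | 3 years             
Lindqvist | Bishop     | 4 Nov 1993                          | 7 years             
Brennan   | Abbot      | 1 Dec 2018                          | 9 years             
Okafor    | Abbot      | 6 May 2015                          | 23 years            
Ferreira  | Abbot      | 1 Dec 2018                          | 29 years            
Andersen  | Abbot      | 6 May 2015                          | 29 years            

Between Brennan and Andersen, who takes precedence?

Andersen

By dignity: Lindqvist (Bishop); then Andersen, Okafor, Ferreira and Brennan (Abbot); then Drummond (Prebendary).
Among Andersen, Okafor, Ferreira and Brennan, by date of consecration or institution (earlier first): Andersen and Okafor (6 May 2015) before Ferreira and Brennan (1 Dec 2018).
Among Andersen and Okafor, by years in holy orders (higher first) (reversed rule for this group): Andersen (29 years) before Okafor (23 years).
Among Ferreira and Brennan, by years in holy orders (higher first) (reversed rule for this group): Ferreira (29 years) before Brennan (9 years).
So Andersen takes precedence.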